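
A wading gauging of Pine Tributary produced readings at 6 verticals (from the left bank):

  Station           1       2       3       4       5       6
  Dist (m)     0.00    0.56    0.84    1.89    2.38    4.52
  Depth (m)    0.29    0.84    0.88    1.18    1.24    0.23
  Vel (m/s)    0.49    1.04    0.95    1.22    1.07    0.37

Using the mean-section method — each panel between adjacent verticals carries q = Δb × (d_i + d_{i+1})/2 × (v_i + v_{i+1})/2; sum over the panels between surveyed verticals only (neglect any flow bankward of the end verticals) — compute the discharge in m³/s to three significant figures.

3.47 m³/s

Panel 1-2: Δb = 0.56 m, d̄ = (0.29+0.84)/2 = 0.565, v̄ = (0.49+1.04)/2 = 0.765 → q = 0.56×0.565×0.765 = 0.2420 m³/s
Panel 2-3: Δb = 0.28 m, d̄ = (0.84+0.88)/2 = 0.86, v̄ = (1.04+0.95)/2 = 0.995 → q = 0.28×0.86×0.995 = 0.2396 m³/s
Panel 3-4: Δb = 1.05 m, d̄ = (0.88+1.18)/2 = 1.03, v̄ = (0.95+1.22)/2 = 1.085 → q = 1.05×1.03×1.085 = 1.173 m³/s
Panel 4-5: Δb = 0.49 m, d̄ = (1.18+1.24)/2 = 1.21, v̄ = (1.22+1.07)/2 = 1.145 → q = 0.49×1.21×1.145 = 0.6789 m³/s
Panel 5-6: Δb = 2.14 m, d̄ = (1.24+0.23)/2 = 0.735, v̄ = (1.07+0.37)/2 = 0.72 → q = 2.14×0.735×0.72 = 1.132 m³/s
Q = Σ q = 3.466 m³/s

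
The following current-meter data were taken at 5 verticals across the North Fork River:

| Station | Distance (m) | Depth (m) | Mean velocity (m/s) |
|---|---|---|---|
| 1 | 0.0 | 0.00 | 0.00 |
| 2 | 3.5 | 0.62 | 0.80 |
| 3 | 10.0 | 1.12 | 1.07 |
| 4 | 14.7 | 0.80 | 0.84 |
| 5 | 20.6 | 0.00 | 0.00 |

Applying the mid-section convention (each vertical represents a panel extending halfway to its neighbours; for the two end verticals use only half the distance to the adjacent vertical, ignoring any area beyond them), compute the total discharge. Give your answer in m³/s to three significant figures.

w_2 = (10.0 − 0.0)/2 = 5 m; q_2 = 0.80 × 0.62 × 5 = 2.480 m³/s
w_3 = (14.7 − 3.5)/2 = 5.6 m; q_3 = 1.07 × 1.12 × 5.6 = 6.711 m³/s
w_4 = (20.6 − 10.0)/2 = 5.3 m; q_4 = 0.84 × 0.80 × 5.3 = 3.562 m³/s
Stations 1, 5 contribute zero (depth or velocity is 0).
Q = Σ qᵢ = 12.75 m³/s

12.8 m³/s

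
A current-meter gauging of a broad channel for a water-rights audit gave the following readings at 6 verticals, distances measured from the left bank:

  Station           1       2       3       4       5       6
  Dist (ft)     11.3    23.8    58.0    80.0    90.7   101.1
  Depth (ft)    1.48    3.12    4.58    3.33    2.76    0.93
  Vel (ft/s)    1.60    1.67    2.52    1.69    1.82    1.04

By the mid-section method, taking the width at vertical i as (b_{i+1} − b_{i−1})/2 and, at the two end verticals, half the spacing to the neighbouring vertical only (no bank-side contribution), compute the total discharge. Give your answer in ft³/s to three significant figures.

611 ft³/s

w_1 = (23.8 − 11.3)/2 = 6.25 ft; q_1 = 1.60 × 1.48 × 6.25 = 14.80 ft³/s
w_2 = (58.0 − 11.3)/2 = 23.35 ft; q_2 = 1.67 × 3.12 × 23.35 = 121.7 ft³/s
w_3 = (80.0 − 23.8)/2 = 28.1 ft; q_3 = 2.52 × 4.58 × 28.1 = 324.3 ft³/s
w_4 = (90.7 − 58.0)/2 = 16.35 ft; q_4 = 1.69 × 3.33 × 16.35 = 92.01 ft³/s
w_5 = (101.1 − 80.0)/2 = 10.55 ft; q_5 = 1.82 × 2.76 × 10.55 = 52.99 ft³/s
w_6 = (101.1 − 90.7)/2 = 5.2 ft; q_6 = 1.04 × 0.93 × 5.2 = 5.029 ft³/s
Q = Σ qᵢ = 610.8 ft³/s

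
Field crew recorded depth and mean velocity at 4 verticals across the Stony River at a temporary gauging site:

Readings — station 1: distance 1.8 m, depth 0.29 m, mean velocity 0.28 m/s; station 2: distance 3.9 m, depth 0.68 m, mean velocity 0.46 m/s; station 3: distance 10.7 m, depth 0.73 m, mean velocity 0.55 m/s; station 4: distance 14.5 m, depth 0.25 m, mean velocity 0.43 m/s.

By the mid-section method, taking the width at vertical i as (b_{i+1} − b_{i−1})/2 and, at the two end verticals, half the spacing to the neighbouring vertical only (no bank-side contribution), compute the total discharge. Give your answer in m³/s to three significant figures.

3.81 m³/s

w_1 = (3.9 − 1.8)/2 = 1.05 m; q_1 = 0.28 × 0.29 × 1.05 = 0.08526 m³/s
w_2 = (10.7 − 1.8)/2 = 4.45 m; q_2 = 0.46 × 0.68 × 4.45 = 1.392 m³/s
w_3 = (14.5 − 3.9)/2 = 5.3 m; q_3 = 0.55 × 0.73 × 5.3 = 2.128 m³/s
w_4 = (14.5 − 10.7)/2 = 1.9 m; q_4 = 0.43 × 0.25 × 1.9 = 0.2043 m³/s
Q = Σ qᵢ = 3.809 m³/s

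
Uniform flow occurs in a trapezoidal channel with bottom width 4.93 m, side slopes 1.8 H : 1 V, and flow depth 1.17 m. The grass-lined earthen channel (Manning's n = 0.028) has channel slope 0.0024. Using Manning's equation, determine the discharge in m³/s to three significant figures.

12.9 m³/s

A = (b + z·y)·y = (4.93 + 1.8×1.17)×1.17 = 8.232 m²
P = b + 2y√(1+z²) = 4.93 + 2×1.17×√(1+1.8²) = 9.748 m
R = A/P = 8.232/9.748 = 0.8445 m
Q = (1/n)·A·R^(2/3)·S^(1/2) = (1/0.028) × 8.232 × 0.8445^(2/3) × 0.0024^(1/2) = 12.87 m³/s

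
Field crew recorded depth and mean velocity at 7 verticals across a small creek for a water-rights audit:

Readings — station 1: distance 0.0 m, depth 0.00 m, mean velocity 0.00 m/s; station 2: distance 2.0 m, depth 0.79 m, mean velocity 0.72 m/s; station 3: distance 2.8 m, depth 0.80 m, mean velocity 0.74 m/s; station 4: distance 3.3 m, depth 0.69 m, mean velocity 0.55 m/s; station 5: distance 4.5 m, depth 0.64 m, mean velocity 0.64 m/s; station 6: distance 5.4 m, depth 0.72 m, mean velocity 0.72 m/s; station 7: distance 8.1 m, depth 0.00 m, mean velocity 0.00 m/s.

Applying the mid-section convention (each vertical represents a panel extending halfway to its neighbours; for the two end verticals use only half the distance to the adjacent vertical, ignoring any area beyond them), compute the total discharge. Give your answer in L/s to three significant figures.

2870 L/s

w_2 = (2.8 − 0.0)/2 = 1.4 m; q_2 = 0.72 × 0.79 × 1.4 = 0.7963 m³/s
w_3 = (3.3 − 2.0)/2 = 0.65 m; q_3 = 0.74 × 0.80 × 0.65 = 0.3848 m³/s
w_4 = (4.5 − 2.8)/2 = 0.85 m; q_4 = 0.55 × 0.69 × 0.85 = 0.3226 m³/s
w_5 = (5.4 − 3.3)/2 = 1.05 m; q_5 = 0.64 × 0.64 × 1.05 = 0.4301 m³/s
w_6 = (8.1 − 4.5)/2 = 1.8 m; q_6 = 0.72 × 0.72 × 1.8 = 0.9331 m³/s
Stations 1, 7 contribute zero (depth or velocity is 0).
Q = Σ qᵢ = 2.867 m³/s
= 2.867 × 1000 = 2867 L/s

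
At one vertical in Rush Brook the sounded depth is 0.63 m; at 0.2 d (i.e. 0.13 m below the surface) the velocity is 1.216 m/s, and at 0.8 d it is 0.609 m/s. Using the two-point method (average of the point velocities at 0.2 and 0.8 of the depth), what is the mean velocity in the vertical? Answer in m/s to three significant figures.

0.913 m/s

v̄ = (1.216 + 0.609) / 2 = 0.9125 m/s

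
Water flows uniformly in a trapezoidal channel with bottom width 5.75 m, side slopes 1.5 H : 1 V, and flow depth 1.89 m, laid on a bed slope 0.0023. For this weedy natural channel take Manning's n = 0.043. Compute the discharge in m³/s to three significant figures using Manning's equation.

21.5 m³/s

A = (b + z·y)·y = (5.75 + 1.5×1.89)×1.89 = 16.23 m²
P = b + 2y√(1+z²) = 5.75 + 2×1.89×√(1+1.5²) = 12.56 m
R = A/P = 16.23/12.56 = 1.291 m
Q = (1/n)·A·R^(2/3)·S^(1/2) = (1/0.043) × 16.23 × 1.291^(2/3) × 0.0023^(1/2) = 21.46 m³/s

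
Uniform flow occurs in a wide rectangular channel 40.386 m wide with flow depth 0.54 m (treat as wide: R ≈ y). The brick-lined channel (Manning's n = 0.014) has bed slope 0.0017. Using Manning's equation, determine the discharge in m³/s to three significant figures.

A = b·y = 40.386 × 0.54 = 21.81 m²
Wide channel: R ≈ y = 0.54 m
Q = (1/n)·A·R^(2/3)·S^(1/2) = (1/0.014) × 21.81 × 0.5400^(2/3) × 0.0017^(1/2) = 42.59 m³/s

42.6 m³/s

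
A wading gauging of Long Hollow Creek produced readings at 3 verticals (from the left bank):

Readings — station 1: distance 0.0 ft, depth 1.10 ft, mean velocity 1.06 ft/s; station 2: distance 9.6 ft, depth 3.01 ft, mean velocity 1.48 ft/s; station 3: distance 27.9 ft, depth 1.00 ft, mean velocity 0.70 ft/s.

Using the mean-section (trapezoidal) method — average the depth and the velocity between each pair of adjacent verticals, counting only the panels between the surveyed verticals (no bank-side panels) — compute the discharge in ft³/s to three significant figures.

65.0 ft³/s

Panel 1-2: Δb = 9.6 ft, d̄ = (1.10+3.01)/2 = 2.055, v̄ = (1.06+1.48)/2 = 1.27 → q = 9.6×2.055×1.27 = 25.05 ft³/s
Panel 2-3: Δb = 18.3 ft, d̄ = (3.01+1.00)/2 = 2.005, v̄ = (1.48+0.70)/2 = 1.09 → q = 18.3×2.005×1.09 = 39.99 ft³/s
Q = Σ q = 65.05 ft³/s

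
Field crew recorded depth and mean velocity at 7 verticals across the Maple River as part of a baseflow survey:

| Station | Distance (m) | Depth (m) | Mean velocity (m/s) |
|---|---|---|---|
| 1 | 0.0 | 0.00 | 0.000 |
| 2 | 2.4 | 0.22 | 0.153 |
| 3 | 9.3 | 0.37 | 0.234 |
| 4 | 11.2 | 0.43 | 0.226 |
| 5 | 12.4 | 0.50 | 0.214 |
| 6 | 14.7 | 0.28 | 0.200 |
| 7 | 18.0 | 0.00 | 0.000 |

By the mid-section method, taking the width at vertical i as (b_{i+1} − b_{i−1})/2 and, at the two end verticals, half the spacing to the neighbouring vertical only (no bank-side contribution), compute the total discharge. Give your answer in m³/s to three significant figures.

w_2 = (9.3 − 0.0)/2 = 4.65 m; q_2 = 0.153 × 0.22 × 4.65 = 0.1565 m³/s
w_3 = (11.2 − 2.4)/2 = 4.4 m; q_3 = 0.234 × 0.37 × 4.4 = 0.3810 m³/s
w_4 = (12.4 − 9.3)/2 = 1.55 m; q_4 = 0.226 × 0.43 × 1.55 = 0.1506 m³/s
w_5 = (14.7 − 11.2)/2 = 1.75 m; q_5 = 0.214 × 0.50 × 1.75 = 0.1873 m³/s
w_6 = (18.0 − 12.4)/2 = 2.8 m; q_6 = 0.200 × 0.28 × 2.8 = 0.1568 m³/s
Stations 1, 7 contribute zero (depth or velocity is 0).
Q = Σ qᵢ = 1.032 m³/s

1.03 m³/s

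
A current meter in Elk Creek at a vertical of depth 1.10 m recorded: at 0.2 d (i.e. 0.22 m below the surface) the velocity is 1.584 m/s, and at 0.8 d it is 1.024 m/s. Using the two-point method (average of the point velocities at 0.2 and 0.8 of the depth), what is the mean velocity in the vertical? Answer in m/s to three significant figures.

1.30 m/s

v̄ = (1.584 + 1.024) / 2 = 1.304 m/s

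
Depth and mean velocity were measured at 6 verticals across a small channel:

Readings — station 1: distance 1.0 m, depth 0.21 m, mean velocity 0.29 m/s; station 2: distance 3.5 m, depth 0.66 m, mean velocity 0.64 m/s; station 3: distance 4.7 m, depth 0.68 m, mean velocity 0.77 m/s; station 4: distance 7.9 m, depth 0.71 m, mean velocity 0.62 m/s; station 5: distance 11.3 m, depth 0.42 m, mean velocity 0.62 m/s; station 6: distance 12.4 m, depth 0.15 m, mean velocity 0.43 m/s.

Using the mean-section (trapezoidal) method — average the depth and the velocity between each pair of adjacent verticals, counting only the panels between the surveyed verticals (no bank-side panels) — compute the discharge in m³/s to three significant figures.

3.97 m³/s

Panel 1-2: Δb = 2.5 m, d̄ = (0.21+0.66)/2 = 0.435, v̄ = (0.29+0.64)/2 = 0.465 → q = 2.5×0.435×0.465 = 0.5057 m³/s
Panel 2-3: Δb = 1.2 m, d̄ = (0.66+0.68)/2 = 0.67, v̄ = (0.64+0.77)/2 = 0.705 → q = 1.2×0.67×0.705 = 0.5668 m³/s
Panel 3-4: Δb = 3.2 m, d̄ = (0.68+0.71)/2 = 0.695, v̄ = (0.77+0.62)/2 = 0.695 → q = 3.2×0.695×0.695 = 1.546 m³/s
Panel 4-5: Δb = 3.4 m, d̄ = (0.71+0.42)/2 = 0.565, v̄ = (0.62+0.62)/2 = 0.62 → q = 3.4×0.565×0.62 = 1.191 m³/s
Panel 5-6: Δb = 1.1 m, d̄ = (0.42+0.15)/2 = 0.285, v̄ = (0.62+0.43)/2 = 0.525 → q = 1.1×0.285×0.525 = 0.1646 m³/s
Q = Σ q = 3.974 m³/s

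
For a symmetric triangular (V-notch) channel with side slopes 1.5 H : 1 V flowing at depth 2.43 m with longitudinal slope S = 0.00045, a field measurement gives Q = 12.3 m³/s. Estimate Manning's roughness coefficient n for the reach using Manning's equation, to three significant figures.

A = z·y² = 1.5×2.43² = 8.857 m²
P = 2y√(1+z²) = 2×2.43×√(1+1.5²) = 8.761 m
R = A/P = 8.857/8.761 = 1.011 m
n = (1/Q)·A·R^(2/3)·S^(1/2) = (1/12.3) × 8.857 × 1.007 × 0.02121 = 0.01539

0.0154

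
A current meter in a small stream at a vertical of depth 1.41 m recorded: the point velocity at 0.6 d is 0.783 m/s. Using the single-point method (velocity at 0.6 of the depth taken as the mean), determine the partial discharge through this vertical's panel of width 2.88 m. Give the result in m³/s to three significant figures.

v̄ = v₀.₆ = 0.783 m/s
q = v̄ × d × w = 0.7830 × 1.41 × 2.88 = 3.180 m³/s

3.18 m³/s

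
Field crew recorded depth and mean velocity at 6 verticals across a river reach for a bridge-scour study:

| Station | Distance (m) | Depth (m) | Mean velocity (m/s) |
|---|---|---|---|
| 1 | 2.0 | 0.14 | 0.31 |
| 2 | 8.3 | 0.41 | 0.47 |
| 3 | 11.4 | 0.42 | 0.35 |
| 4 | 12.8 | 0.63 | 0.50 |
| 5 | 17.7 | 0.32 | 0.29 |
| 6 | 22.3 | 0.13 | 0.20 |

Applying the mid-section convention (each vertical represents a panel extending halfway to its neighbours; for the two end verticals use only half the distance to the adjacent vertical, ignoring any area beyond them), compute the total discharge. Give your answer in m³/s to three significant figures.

2.87 m³/s

w_1 = (8.3 − 2.0)/2 = 3.15 m; q_1 = 0.31 × 0.14 × 3.15 = 0.1367 m³/s
w_2 = (11.4 − 2.0)/2 = 4.7 m; q_2 = 0.47 × 0.41 × 4.7 = 0.9057 m³/s
w_3 = (12.8 − 8.3)/2 = 2.25 m; q_3 = 0.35 × 0.42 × 2.25 = 0.3308 m³/s
w_4 = (17.7 − 11.4)/2 = 3.15 m; q_4 = 0.50 × 0.63 × 3.15 = 0.9923 m³/s
w_5 = (22.3 − 12.8)/2 = 4.75 m; q_5 = 0.29 × 0.32 × 4.75 = 0.4408 m³/s
w_6 = (22.3 − 17.7)/2 = 2.3 m; q_6 = 0.20 × 0.13 × 2.3 = 0.05980 m³/s
Q = Σ qᵢ = 2.866 m³/s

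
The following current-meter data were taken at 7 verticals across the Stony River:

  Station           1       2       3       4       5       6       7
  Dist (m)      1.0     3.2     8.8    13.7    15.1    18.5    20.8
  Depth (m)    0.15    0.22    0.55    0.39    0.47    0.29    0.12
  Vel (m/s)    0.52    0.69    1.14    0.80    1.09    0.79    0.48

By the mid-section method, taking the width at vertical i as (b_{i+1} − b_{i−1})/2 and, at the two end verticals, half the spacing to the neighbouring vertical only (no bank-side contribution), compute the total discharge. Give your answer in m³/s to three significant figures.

w_1 = (3.2 − 1.0)/2 = 1.1 m; q_1 = 0.52 × 0.15 × 1.1 = 0.08580 m³/s
w_2 = (8.8 − 1.0)/2 = 3.9 m; q_2 = 0.69 × 0.22 × 3.9 = 0.5920 m³/s
w_3 = (13.7 − 3.2)/2 = 5.25 m; q_3 = 1.14 × 0.55 × 5.25 = 3.292 m³/s
w_4 = (15.1 − 8.8)/2 = 3.15 m; q_4 = 0.80 × 0.39 × 3.15 = 0.9828 m³/s
w_5 = (18.5 − 13.7)/2 = 2.4 m; q_5 = 1.09 × 0.47 × 2.4 = 1.230 m³/s
w_6 = (20.8 − 15.1)/2 = 2.85 m; q_6 = 0.79 × 0.29 × 2.85 = 0.6529 m³/s
w_7 = (20.8 − 18.5)/2 = 1.15 m; q_7 = 0.48 × 0.12 × 1.15 = 0.06624 m³/s
Q = Σ qᵢ = 6.901 m³/s

6.90 m³/s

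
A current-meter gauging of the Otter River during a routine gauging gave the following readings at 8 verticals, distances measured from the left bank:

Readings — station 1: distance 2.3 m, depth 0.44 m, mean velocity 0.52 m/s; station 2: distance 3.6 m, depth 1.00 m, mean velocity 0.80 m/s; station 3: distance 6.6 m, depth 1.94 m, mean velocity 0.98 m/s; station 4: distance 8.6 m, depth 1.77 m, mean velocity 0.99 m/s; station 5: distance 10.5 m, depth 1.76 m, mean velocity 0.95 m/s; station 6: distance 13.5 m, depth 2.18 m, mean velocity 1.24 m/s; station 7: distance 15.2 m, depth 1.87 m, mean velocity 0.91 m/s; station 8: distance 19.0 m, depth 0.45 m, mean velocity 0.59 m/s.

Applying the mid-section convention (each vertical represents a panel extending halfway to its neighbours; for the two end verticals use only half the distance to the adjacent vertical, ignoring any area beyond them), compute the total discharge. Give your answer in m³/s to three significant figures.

w_1 = (3.6 − 2.3)/2 = 0.65 m; q_1 = 0.52 × 0.44 × 0.65 = 0.1487 m³/s
w_2 = (6.6 − 2.3)/2 = 2.15 m; q_2 = 0.80 × 1.00 × 2.15 = 1.720 m³/s
w_3 = (8.6 − 3.6)/2 = 2.5 m; q_3 = 0.98 × 1.94 × 2.5 = 4.753 m³/s
w_4 = (10.5 − 6.6)/2 = 1.95 m; q_4 = 0.99 × 1.77 × 1.95 = 3.417 m³/s
w_5 = (13.5 − 8.6)/2 = 2.45 m; q_5 = 0.95 × 1.76 × 2.45 = 4.096 m³/s
w_6 = (15.2 − 10.5)/2 = 2.35 m; q_6 = 1.24 × 2.18 × 2.35 = 6.353 m³/s
w_7 = (19.0 − 13.5)/2 = 2.75 m; q_7 = 0.91 × 1.87 × 2.75 = 4.680 m³/s
w_8 = (19.0 − 15.2)/2 = 1.9 m; q_8 = 0.59 × 0.45 × 1.9 = 0.5045 m³/s
Q = Σ qᵢ = 25.67 m³/s

25.7 m³/s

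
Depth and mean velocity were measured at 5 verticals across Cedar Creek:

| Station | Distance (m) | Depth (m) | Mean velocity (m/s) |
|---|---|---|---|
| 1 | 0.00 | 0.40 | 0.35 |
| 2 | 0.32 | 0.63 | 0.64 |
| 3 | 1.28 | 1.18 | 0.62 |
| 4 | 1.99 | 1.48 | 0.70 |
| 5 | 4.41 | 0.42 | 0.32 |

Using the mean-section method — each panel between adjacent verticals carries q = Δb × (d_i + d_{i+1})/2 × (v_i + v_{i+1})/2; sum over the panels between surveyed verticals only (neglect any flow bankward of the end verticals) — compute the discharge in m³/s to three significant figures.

2.42 m³/s

Panel 1-2: Δb = 0.32 m, d̄ = (0.40+0.63)/2 = 0.515, v̄ = (0.35+0.64)/2 = 0.495 → q = 0.32×0.515×0.495 = 0.08158 m³/s
Panel 2-3: Δb = 0.96 m, d̄ = (0.63+1.18)/2 = 0.905, v̄ = (0.64+0.62)/2 = 0.63 → q = 0.96×0.905×0.63 = 0.5473 m³/s
Panel 3-4: Δb = 0.71 m, d̄ = (1.18+1.48)/2 = 1.33, v̄ = (0.62+0.70)/2 = 0.66 → q = 0.71×1.33×0.66 = 0.6232 m³/s
Panel 4-5: Δb = 2.42 m, d̄ = (1.48+0.42)/2 = 0.95, v̄ = (0.70+0.32)/2 = 0.51 → q = 2.42×0.95×0.51 = 1.172 m³/s
Q = Σ q = 2.425 m³/s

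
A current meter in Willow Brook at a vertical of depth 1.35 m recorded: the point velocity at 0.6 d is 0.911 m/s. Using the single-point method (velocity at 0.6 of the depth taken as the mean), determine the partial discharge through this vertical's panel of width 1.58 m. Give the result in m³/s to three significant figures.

1.94 m³/s

v̄ = v₀.₆ = 0.911 m/s
q = v̄ × d × w = 0.9110 × 1.35 × 1.58 = 1.943 m³/s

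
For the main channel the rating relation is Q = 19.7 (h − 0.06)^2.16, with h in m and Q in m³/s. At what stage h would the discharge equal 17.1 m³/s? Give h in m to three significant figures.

h − h₀ = (Q/C)^(1/b) = (17.1/19.7)^(1/2.16) = 0.9366 m
h = 0.06 + 0.9366 = 0.9966 m

0.997 m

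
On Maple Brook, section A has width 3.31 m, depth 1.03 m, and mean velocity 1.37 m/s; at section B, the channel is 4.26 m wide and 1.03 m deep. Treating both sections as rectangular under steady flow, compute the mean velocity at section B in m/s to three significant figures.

1.06 m/s

Q = A₁V₁ = (3.31×1.03) × 1.37 = 4.671 m³/s
A₂ = 4.26 × 1.03 = 4.388 m²
V₂ = Q/A₂ = 4.671/4.388 = 1.064 m/s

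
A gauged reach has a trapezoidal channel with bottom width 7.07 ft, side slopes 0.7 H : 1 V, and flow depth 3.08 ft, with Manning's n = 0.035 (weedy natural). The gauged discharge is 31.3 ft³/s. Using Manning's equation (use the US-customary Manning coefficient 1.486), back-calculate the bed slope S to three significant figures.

0.000277

A = (b + z·y)·y = (7.07 + 0.7×3.08)×3.08 = 28.42 ft²
P = b + 2y√(1+z²) = 7.07 + 2×3.08×√(1+0.7²) = 14.59 ft
R = A/P = 28.42/14.59 = 1.948 ft
S = (Q·n / (1.486·A·R^(2/3)))² = (31.3×0.035 / (1.486×28.42×1.560))² = 0.0002767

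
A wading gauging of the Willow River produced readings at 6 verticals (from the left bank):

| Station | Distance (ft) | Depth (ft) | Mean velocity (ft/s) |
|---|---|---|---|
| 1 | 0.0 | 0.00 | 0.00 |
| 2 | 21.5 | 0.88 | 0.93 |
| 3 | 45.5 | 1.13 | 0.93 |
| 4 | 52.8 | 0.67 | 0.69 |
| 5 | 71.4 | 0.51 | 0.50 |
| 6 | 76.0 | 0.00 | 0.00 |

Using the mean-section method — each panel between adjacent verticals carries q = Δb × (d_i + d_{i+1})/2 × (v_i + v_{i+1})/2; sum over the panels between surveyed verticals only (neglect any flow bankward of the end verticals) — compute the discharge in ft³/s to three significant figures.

Panel 1-2: Δb = 21.5 ft, d̄ = (0.00+0.88)/2 = 0.44, v̄ = (0.00+0.93)/2 = 0.465 → q = 21.5×0.44×0.465 = 4.399 ft³/s
Panel 2-3: Δb = 24 ft, d̄ = (0.88+1.13)/2 = 1.005, v̄ = (0.93+0.93)/2 = 0.93 → q = 24×1.005×0.93 = 22.43 ft³/s
Panel 3-4: Δb = 7.3 ft, d̄ = (1.13+0.67)/2 = 0.9, v̄ = (0.93+0.69)/2 = 0.81 → q = 7.3×0.9×0.81 = 5.322 ft³/s
Panel 4-5: Δb = 18.6 ft, d̄ = (0.67+0.51)/2 = 0.59, v̄ = (0.69+0.50)/2 = 0.595 → q = 18.6×0.59×0.595 = 6.530 ft³/s
Panel 5-6: Δb = 4.6 ft, d̄ = (0.51+0.00)/2 = 0.255, v̄ = (0.50+0.00)/2 = 0.25 → q = 4.6×0.255×0.25 = 0.2933 ft³/s
Q = Σ q = 38.97 ft³/s

39.0 ft³/s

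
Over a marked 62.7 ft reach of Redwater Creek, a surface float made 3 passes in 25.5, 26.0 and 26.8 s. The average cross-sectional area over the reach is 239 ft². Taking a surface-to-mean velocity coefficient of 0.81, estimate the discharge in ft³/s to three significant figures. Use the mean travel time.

t̄ = (25.5 + 26.0 + 26.8) / 3 = 26.1 s
v_surface = L / t̄ = 62.7 / 26.1 = 2.402 ft/s
v_mean = 0.81 × 2.402 = 1.946 ft/s
Q = A × v_mean = 239 × 1.946 = 465.1 ft³/s

465 ft³/s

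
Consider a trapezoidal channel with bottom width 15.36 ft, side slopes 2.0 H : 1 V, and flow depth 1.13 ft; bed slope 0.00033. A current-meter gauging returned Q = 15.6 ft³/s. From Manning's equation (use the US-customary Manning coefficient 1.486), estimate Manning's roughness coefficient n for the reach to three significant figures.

0.0339

A = (b + z·y)·y = (15.36 + 2.0×1.13)×1.13 = 19.91 ft²
P = b + 2y√(1+z²) = 15.36 + 2×1.13×√(1+2.0²) = 20.41 ft
R = A/P = 19.91/20.41 = 0.9754 ft
n = (1.486/Q)·A·R^(2/3)·S^(1/2) = (1.486/15.6) × 19.91 × 0.9835 × 0.01817 = 0.03389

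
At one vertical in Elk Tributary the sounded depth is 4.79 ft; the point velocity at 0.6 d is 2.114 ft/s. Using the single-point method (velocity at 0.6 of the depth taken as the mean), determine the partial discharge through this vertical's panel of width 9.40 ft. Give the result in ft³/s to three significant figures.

95.2 ft³/s

v̄ = v₀.₆ = 2.114 ft/s
q = v̄ × d × w = 2.114 × 4.79 × 9.40 = 95.18 ft³/s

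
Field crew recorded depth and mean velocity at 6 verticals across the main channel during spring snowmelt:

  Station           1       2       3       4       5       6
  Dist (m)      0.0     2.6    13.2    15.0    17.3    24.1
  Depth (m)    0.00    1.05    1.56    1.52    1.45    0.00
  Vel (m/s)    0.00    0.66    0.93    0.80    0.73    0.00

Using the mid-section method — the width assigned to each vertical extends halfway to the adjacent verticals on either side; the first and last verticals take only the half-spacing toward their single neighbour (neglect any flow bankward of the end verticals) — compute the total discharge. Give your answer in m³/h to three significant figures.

75200 m³/h

w_2 = (13.2 − 0.0)/2 = 6.6 m; q_2 = 0.66 × 1.05 × 6.6 = 4.574 m³/s
w_3 = (15.0 − 2.6)/2 = 6.2 m; q_3 = 0.93 × 1.56 × 6.2 = 8.995 m³/s
w_4 = (17.3 − 13.2)/2 = 2.05 m; q_4 = 0.80 × 1.52 × 2.05 = 2.493 m³/s
w_5 = (24.1 − 15.0)/2 = 4.55 m; q_5 = 0.73 × 1.45 × 4.55 = 4.816 m³/s
Stations 1, 6 contribute zero (depth or velocity is 0).
Q = Σ qᵢ = 20.88 m³/s
= 20.88 × 3600 = 75160 m³/h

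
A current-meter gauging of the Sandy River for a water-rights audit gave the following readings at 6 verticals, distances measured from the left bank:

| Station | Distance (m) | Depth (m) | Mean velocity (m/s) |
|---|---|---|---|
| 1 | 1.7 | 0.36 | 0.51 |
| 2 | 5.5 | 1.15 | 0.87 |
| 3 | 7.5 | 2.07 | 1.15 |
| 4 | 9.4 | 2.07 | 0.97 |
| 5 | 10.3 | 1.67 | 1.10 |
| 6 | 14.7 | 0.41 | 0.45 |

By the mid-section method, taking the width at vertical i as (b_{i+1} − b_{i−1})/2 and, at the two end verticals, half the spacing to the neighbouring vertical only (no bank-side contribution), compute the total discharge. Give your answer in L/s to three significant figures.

w_1 = (5.5 − 1.7)/2 = 1.9 m; q_1 = 0.51 × 0.36 × 1.9 = 0.3488 m³/s
w_2 = (7.5 − 1.7)/2 = 2.9 m; q_2 = 0.87 × 1.15 × 2.9 = 2.901 m³/s
w_3 = (9.4 − 5.5)/2 = 1.95 m; q_3 = 1.15 × 2.07 × 1.95 = 4.642 m³/s
w_4 = (10.3 − 7.5)/2 = 1.4 m; q_4 = 0.97 × 2.07 × 1.4 = 2.811 m³/s
w_5 = (14.7 − 9.4)/2 = 2.65 m; q_5 = 1.10 × 1.67 × 2.65 = 4.868 m³/s
w_6 = (14.7 − 10.3)/2 = 2.2 m; q_6 = 0.45 × 0.41 × 2.2 = 0.4059 m³/s
Q = Σ qᵢ = 15.98 m³/s
= 15.98 × 1000 = 15980 L/s

16000 L/s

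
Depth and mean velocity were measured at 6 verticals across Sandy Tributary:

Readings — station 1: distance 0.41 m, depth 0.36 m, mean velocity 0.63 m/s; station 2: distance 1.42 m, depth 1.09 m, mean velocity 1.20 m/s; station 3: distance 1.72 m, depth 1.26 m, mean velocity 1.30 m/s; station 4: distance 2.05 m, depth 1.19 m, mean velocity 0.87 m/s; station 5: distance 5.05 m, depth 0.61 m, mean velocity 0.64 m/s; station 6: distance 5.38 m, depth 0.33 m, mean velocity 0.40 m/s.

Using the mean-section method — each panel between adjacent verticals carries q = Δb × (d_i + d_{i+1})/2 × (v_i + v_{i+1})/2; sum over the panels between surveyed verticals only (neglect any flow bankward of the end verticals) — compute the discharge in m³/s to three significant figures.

3.67 m³/s

Panel 1-2: Δb = 1.01 m, d̄ = (0.36+1.09)/2 = 0.725, v̄ = (0.63+1.20)/2 = 0.915 → q = 1.01×0.725×0.915 = 0.6700 m³/s
Panel 2-3: Δb = 0.3 m, d̄ = (1.09+1.26)/2 = 1.175, v̄ = (1.20+1.30)/2 = 1.25 → q = 0.3×1.175×1.25 = 0.4406 m³/s
Panel 3-4: Δb = 0.33 m, d̄ = (1.26+1.19)/2 = 1.225, v̄ = (1.30+0.87)/2 = 1.085 → q = 0.33×1.225×1.085 = 0.4386 m³/s
Panel 4-5: Δb = 3 m, d̄ = (1.19+0.61)/2 = 0.9, v̄ = (0.87+0.64)/2 = 0.755 → q = 3×0.9×0.755 = 2.039 m³/s
Panel 5-6: Δb = 0.33 m, d̄ = (0.61+0.33)/2 = 0.47, v̄ = (0.64+0.40)/2 = 0.52 → q = 0.33×0.47×0.52 = 0.08065 m³/s
Q = Σ q = 3.668 m³/s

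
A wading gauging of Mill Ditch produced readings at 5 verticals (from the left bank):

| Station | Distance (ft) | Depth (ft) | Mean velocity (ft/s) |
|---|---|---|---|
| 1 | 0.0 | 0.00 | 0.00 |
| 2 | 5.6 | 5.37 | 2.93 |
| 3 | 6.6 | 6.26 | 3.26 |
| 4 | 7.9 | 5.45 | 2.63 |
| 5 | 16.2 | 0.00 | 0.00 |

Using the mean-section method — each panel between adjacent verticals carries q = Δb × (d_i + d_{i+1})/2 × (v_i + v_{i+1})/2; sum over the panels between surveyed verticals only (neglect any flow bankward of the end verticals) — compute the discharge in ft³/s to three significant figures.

92.2 ft³/s

Panel 1-2: Δb = 5.6 ft, d̄ = (0.00+5.37)/2 = 2.685, v̄ = (0.00+2.93)/2 = 1.465 → q = 5.6×2.685×1.465 = 22.03 ft³/s
Panel 2-3: Δb = 1 ft, d̄ = (5.37+6.26)/2 = 5.815, v̄ = (2.93+3.26)/2 = 3.095 → q = 1×5.815×3.095 = 18.00 ft³/s
Panel 3-4: Δb = 1.3 ft, d̄ = (6.26+5.45)/2 = 5.855, v̄ = (3.26+2.63)/2 = 2.945 → q = 1.3×5.855×2.945 = 22.42 ft³/s
Panel 4-5: Δb = 8.3 ft, d̄ = (5.45+0.00)/2 = 2.725, v̄ = (2.63+0.00)/2 = 1.315 → q = 8.3×2.725×1.315 = 29.74 ft³/s
Q = Σ q = 92.18 ft³/s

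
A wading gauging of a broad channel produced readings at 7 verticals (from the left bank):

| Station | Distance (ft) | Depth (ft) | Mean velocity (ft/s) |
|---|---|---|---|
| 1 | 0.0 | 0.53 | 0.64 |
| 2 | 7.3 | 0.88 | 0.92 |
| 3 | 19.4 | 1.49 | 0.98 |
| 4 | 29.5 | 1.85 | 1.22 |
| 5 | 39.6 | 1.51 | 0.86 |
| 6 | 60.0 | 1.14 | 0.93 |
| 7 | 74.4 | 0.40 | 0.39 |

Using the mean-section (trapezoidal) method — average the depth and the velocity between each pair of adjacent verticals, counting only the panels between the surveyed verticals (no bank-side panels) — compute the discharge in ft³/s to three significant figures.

85.3 ft³/s

Panel 1-2: Δb = 7.3 ft, d̄ = (0.53+0.88)/2 = 0.705, v̄ = (0.64+0.92)/2 = 0.78 → q = 7.3×0.705×0.78 = 4.014 ft³/s
Panel 2-3: Δb = 12.1 ft, d̄ = (0.88+1.49)/2 = 1.185, v̄ = (0.92+0.98)/2 = 0.95 → q = 12.1×1.185×0.95 = 13.62 ft³/s
Panel 3-4: Δb = 10.1 ft, d̄ = (1.49+1.85)/2 = 1.67, v̄ = (0.98+1.22)/2 = 1.1 → q = 10.1×1.67×1.1 = 18.55 ft³/s
Panel 4-5: Δb = 10.1 ft, d̄ = (1.85+1.51)/2 = 1.68, v̄ = (1.22+0.86)/2 = 1.04 → q = 10.1×1.68×1.04 = 17.65 ft³/s
Panel 5-6: Δb = 20.4 ft, d̄ = (1.51+1.14)/2 = 1.325, v̄ = (0.86+0.93)/2 = 0.895 → q = 20.4×1.325×0.895 = 24.19 ft³/s
Panel 6-7: Δb = 14.4 ft, d̄ = (1.14+0.40)/2 = 0.77, v̄ = (0.93+0.39)/2 = 0.66 → q = 14.4×0.77×0.66 = 7.318 ft³/s
Q = Σ q = 85.35 ft³/s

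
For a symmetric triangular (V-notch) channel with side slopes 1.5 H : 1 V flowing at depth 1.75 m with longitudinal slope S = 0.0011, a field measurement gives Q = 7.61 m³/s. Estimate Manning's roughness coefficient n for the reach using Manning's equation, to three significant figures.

0.0162

A = z·y² = 1.5×1.75² = 4.594 m²
P = 2y√(1+z²) = 2×1.75×√(1+1.5²) = 6.310 m
R = A/P = 4.594/6.310 = 0.7280 m
n = (1/Q)·A·R^(2/3)·S^(1/2) = (1/7.61) × 4.594 × 0.8093 × 0.03317 = 0.01620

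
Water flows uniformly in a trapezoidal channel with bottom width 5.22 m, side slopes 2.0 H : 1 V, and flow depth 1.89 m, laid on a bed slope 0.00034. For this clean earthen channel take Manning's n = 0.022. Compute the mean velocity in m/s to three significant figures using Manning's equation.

0.970 m/s

A = (b + z·y)·y = (5.22 + 2.0×1.89)×1.89 = 17.01 m²
P = b + 2y√(1+z²) = 5.22 + 2×1.89×√(1+2.0²) = 13.67 m
R = A/P = 17.01/13.67 = 1.244 m
Q = (1/n)·A·R^(2/3)·S^(1/2) = (1/0.022) × 17.01 × 1.244^(2/3) × 0.00034^(1/2) = 16.49 m³/s
V = Q/A = 16.49/17.01 = 0.9695 m/s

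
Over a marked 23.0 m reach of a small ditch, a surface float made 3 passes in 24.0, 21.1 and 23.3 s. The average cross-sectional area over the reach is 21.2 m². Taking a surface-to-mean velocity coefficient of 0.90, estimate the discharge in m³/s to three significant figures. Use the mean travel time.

19.2 m³/s

t̄ = (24.0 + 21.1 + 23.3) / 3 = 22.8 s
v_surface = L / t̄ = 23.0 / 22.8 = 1.009 m/s
v_mean = 0.90 × 1.009 = 0.9079 m/s
Q = A × v_mean = 21.2 × 0.9079 = 19.25 m³/s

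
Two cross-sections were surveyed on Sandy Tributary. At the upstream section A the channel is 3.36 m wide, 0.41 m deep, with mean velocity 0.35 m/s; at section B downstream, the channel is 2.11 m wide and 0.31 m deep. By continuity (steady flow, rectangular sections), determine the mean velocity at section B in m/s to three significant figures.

Q = A₁V₁ = (3.36×0.41) × 0.35 = 0.4822 m³/s
A₂ = 2.11 × 0.31 = 0.6541 m²
V₂ = Q/A₂ = 0.4822/0.6541 = 0.7371 m/s

0.737 m/s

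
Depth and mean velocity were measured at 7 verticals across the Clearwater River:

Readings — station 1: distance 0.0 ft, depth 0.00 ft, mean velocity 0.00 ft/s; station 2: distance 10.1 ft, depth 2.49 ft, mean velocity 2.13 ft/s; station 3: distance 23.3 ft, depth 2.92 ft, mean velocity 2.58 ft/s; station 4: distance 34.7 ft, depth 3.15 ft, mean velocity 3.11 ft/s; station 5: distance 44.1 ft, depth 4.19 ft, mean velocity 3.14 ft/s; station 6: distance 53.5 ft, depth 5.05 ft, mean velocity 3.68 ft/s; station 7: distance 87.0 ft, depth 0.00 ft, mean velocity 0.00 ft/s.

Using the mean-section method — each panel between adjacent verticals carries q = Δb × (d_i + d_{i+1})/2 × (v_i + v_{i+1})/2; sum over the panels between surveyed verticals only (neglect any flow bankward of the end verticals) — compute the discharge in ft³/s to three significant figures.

Panel 1-2: Δb = 10.1 ft, d̄ = (0.00+2.49)/2 = 1.245, v̄ = (0.00+2.13)/2 = 1.065 → q = 10.1×1.245×1.065 = 13.39 ft³/s
Panel 2-3: Δb = 13.2 ft, d̄ = (2.49+2.92)/2 = 2.705, v̄ = (2.13+2.58)/2 = 2.355 → q = 13.2×2.705×2.355 = 84.09 ft³/s
Panel 3-4: Δb = 11.4 ft, d̄ = (2.92+3.15)/2 = 3.035, v̄ = (2.58+3.11)/2 = 2.845 → q = 11.4×3.035×2.845 = 98.43 ft³/s
Panel 4-5: Δb = 9.4 ft, d̄ = (3.15+4.19)/2 = 3.67, v̄ = (3.11+3.14)/2 = 3.125 → q = 9.4×3.67×3.125 = 107.8 ft³/s
Panel 5-6: Δb = 9.4 ft, d̄ = (4.19+5.05)/2 = 4.62, v̄ = (3.14+3.68)/2 = 3.41 → q = 9.4×4.62×3.41 = 148.1 ft³/s
Panel 6-7: Δb = 33.5 ft, d̄ = (5.05+0.00)/2 = 2.525, v̄ = (3.68+0.00)/2 = 1.84 → q = 33.5×2.525×1.84 = 155.6 ft³/s
Q = Σ q = 607.5 ft³/s

607 ft³/s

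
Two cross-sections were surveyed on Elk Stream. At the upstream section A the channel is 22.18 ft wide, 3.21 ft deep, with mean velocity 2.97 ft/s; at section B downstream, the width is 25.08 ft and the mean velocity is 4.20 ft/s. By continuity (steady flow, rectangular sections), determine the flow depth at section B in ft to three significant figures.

2.01 ft

Q = A₁V₁ = (22.18×3.21) × 2.97 = 211.5 ft³/s
d₂ = Q/(b₂ V₂) = 211.5/(25.08×4.20) = 2.007 ft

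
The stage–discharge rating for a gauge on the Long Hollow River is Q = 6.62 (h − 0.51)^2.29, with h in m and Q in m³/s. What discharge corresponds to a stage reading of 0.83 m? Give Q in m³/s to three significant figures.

0.487 m³/s

Q = 6.62 × (0.83 − 0.51)^2.29 = 6.62 × 0.32^2.29 = 0.4871 m³/s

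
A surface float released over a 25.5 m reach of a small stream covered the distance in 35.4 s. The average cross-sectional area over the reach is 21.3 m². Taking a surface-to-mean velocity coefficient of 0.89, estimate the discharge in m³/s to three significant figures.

v_surface = L / t̄ = 25.5 / 35.4 = 0.7203 m/s
v_mean = 0.89 × 0.7203 = 0.6411 m/s
Q = A × v_mean = 21.3 × 0.6411 = 13.66 m³/s

13.7 m³/s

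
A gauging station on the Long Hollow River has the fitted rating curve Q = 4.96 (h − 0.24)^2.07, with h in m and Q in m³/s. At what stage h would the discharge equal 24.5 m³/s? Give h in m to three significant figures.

h − h₀ = (Q/C)^(1/b) = (24.5/4.96)^(1/2.07) = 2.163 m
h = 0.24 + 2.163 = 2.403 m

2.40 m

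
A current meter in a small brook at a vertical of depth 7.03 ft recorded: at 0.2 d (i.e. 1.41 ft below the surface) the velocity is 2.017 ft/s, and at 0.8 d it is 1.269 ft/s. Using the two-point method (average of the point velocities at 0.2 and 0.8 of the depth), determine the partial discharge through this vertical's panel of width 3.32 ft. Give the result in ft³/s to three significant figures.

38.3 ft³/s

v̄ = (2.017 + 1.269) / 2 = 1.643 ft/s
q = v̄ × d × w = 1.643 × 7.03 × 3.32 = 38.35 ft³/s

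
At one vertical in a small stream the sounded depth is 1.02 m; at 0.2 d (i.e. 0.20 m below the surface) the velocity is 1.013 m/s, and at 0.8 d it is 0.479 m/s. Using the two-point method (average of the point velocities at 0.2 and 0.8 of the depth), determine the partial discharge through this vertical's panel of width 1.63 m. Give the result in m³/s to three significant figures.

1.24 m³/s

v̄ = (1.013 + 0.479) / 2 = 0.7460 m/s
q = v̄ × d × w = 0.7460 × 1.02 × 1.63 = 1.240 m³/s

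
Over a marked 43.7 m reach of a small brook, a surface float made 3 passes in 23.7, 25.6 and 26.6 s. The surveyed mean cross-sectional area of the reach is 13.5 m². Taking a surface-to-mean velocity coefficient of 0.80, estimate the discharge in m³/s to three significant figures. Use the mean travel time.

18.7 m³/s

t̄ = (23.7 + 25.6 + 26.6) / 3 = 25.3 s
v_surface = L / t̄ = 43.7 / 25.3 = 1.727 m/s
v_mean = 0.80 × 1.727 = 1.382 m/s
Q = A × v_mean = 13.5 × 1.382 = 18.65 m³/s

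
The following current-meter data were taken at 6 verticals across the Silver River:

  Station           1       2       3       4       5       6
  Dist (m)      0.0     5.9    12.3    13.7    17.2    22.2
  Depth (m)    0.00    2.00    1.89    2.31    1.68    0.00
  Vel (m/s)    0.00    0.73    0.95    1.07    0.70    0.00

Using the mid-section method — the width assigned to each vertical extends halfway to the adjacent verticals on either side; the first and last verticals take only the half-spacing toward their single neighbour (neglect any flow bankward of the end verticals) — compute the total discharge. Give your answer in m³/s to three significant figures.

27.0 m³/s

w_2 = (12.3 − 0.0)/2 = 6.15 m; q_2 = 0.73 × 2.00 × 6.15 = 8.979 m³/s
w_3 = (13.7 − 5.9)/2 = 3.9 m; q_3 = 0.95 × 1.89 × 3.9 = 7.002 m³/s
w_4 = (17.2 − 12.3)/2 = 2.45 m; q_4 = 1.07 × 2.31 × 2.45 = 6.056 m³/s
w_5 = (22.2 − 13.7)/2 = 4.25 m; q_5 = 0.70 × 1.68 × 4.25 = 4.998 m³/s
Stations 1, 6 contribute zero (depth or velocity is 0).
Q = Σ qᵢ = 27.04 m³/s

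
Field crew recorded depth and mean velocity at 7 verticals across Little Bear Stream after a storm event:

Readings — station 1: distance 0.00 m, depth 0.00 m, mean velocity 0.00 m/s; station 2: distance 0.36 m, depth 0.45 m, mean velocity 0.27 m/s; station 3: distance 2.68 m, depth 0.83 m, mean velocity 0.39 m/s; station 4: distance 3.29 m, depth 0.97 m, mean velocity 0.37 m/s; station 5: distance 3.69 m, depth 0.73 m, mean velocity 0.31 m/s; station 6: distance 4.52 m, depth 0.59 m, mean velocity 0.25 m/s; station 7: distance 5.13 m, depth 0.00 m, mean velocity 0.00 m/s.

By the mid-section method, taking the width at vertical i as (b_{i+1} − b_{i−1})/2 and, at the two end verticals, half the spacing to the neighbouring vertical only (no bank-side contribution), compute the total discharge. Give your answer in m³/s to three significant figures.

1.06 m³/s

w_2 = (2.68 − 0.00)/2 = 1.34 m; q_2 = 0.27 × 0.45 × 1.34 = 0.1628 m³/s
w_3 = (3.29 − 0.36)/2 = 1.465 m; q_3 = 0.39 × 0.83 × 1.465 = 0.4742 m³/s
w_4 = (3.69 − 2.68)/2 = 0.505 m; q_4 = 0.37 × 0.97 × 0.505 = 0.1812 m³/s
w_5 = (4.52 − 3.29)/2 = 0.615 m; q_5 = 0.31 × 0.73 × 0.615 = 0.1392 m³/s
w_6 = (5.13 − 3.69)/2 = 0.72 m; q_6 = 0.25 × 0.59 × 0.72 = 0.1062 m³/s
Stations 1, 7 contribute zero (depth or velocity is 0).
Q = Σ qᵢ = 1.064 m³/s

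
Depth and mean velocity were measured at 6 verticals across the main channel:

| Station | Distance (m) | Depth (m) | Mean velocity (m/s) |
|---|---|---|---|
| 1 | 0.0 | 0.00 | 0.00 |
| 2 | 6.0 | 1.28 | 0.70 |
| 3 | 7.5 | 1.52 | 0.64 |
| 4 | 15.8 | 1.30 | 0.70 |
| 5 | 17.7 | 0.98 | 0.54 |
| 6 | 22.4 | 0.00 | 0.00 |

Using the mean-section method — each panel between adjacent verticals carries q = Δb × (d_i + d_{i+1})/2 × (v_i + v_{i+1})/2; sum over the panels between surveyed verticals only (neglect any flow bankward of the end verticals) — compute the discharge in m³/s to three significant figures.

Panel 1-2: Δb = 6 m, d̄ = (0.00+1.28)/2 = 0.64, v̄ = (0.00+0.70)/2 = 0.35 → q = 6×0.64×0.35 = 1.344 m³/s
Panel 2-3: Δb = 1.5 m, d̄ = (1.28+1.52)/2 = 1.4, v̄ = (0.70+0.64)/2 = 0.67 → q = 1.5×1.4×0.67 = 1.407 m³/s
Panel 3-4: Δb = 8.3 m, d̄ = (1.52+1.30)/2 = 1.41, v̄ = (0.64+0.70)/2 = 0.67 → q = 8.3×1.41×0.67 = 7.841 m³/s
Panel 4-5: Δb = 1.9 m, d̄ = (1.30+0.98)/2 = 1.14, v̄ = (0.70+0.54)/2 = 0.62 → q = 1.9×1.14×0.62 = 1.343 m³/s
Panel 5-6: Δb = 4.7 m, d̄ = (0.98+0.00)/2 = 0.49, v̄ = (0.54+0.00)/2 = 0.27 → q = 4.7×0.49×0.27 = 0.6218 m³/s
Q = Σ q = 12.56 m³/s

12.6 m³/s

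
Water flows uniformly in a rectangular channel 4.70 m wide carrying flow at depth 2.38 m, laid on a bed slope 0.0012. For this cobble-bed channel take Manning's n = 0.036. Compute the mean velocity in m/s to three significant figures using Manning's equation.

1.08 m/s

A = b·y = 4.70 × 2.38 = 11.19 m²
P = b + 2y = 4.70 + 2×2.38 = 9.460 m
R = A/P = 11.19/9.460 = 1.182 m
Q = (1/n)·A·R^(2/3)·S^(1/2) = (1/0.036) × 11.19 × 1.182^(2/3) × 0.0012^(1/2) = 12.04 m³/s
V = Q/A = 12.04/11.19 = 1.076 m/s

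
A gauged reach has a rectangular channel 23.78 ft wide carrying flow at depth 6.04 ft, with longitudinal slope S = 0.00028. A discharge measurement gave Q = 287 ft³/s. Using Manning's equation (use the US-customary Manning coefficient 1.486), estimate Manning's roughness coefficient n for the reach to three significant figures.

0.0314

A = b·y = 23.78 × 6.04 = 143.6 ft²
P = b + 2y = 23.78 + 2×6.04 = 35.86 ft
R = A/P = 143.6/35.86 = 4.005 ft
n = (1.486/Q)·A·R^(2/3)·S^(1/2) = (1.486/287) × 143.6 × 2.522 × 0.01673 = 0.03139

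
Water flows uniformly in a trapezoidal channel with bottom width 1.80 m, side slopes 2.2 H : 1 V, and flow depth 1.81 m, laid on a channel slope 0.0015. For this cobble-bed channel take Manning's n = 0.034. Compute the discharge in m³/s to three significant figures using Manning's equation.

A = (b + z·y)·y = (1.80 + 2.2×1.81)×1.81 = 10.47 m²
P = b + 2y√(1+z²) = 1.80 + 2×1.81×√(1+2.2²) = 10.55 m
R = A/P = 10.47/10.55 = 0.9922 m
Q = (1/n)·A·R^(2/3)·S^(1/2) = (1/0.034) × 10.47 × 0.9922^(2/3) × 0.0015^(1/2) = 11.86 m³/s

11.9 m³/s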